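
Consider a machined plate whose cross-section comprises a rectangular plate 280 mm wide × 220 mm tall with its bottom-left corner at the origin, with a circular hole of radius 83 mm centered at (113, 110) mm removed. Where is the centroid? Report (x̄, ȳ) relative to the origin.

plate: A = 280 × 220 = 61600.00, centroid at (140.00, 110.00).
hole: A = −π·83² = -21642.43, centroid at (113.00, 110.00).
ΣA = 39957.57 mm²
ΣAx̄ = (61600.00)(140.00) + (-21642.43)(113.00) = 6178405.21 mm³
ΣAȳ = (61600.00)(110.00) + (-21642.43)(110.00) = 4395332.50 mm³
x̄ = 6178405.21 / 39957.57 = 154.62 mm
ȳ = 4395332.50 / 39957.57 = 110.00 mm

x̄ = 154.62 mm, ȳ = 110.00 mm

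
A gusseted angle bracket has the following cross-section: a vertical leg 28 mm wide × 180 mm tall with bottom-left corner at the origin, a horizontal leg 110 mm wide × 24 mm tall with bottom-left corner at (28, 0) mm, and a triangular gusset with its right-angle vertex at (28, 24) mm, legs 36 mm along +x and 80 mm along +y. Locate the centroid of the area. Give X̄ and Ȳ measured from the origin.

Part | A | x̄ᵢ | ȳᵢ | A·x̄ᵢ | A·ȳᵢ
vertical leg | 5040.00 | 14.00 | 90.00 | 70560.00 | 453600.00
horizontal leg | 2640.00 | 83.00 | 12.00 | 219120.00 | 31680.00
gusset | 1440.00 | 40.00 | 50.67 | 57600.00 | 72960.00
Σ | 9120.00 |  |  | 347280.00 | 558240.00
X̄ = 347280.00 / 9120.00 = 38.08 mm
Ȳ = 558240.00 / 9120.00 = 61.21 mm

X̄ = 38.08 mm, Ȳ = 61.21 mm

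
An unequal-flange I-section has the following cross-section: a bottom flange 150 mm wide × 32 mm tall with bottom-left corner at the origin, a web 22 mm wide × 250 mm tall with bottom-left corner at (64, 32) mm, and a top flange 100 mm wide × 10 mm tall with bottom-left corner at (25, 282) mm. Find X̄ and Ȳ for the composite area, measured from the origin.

Part | A | x̄ᵢ | ȳᵢ | A·x̄ᵢ | A·ȳᵢ
bottom flange | 4800.00 | 75.00 | 16.00 | 360000.00 | 76800.00
web | 5500.00 | 75.00 | 157.00 | 412500.00 | 863500.00
top flange | 1000.00 | 75.00 | 287.00 | 75000.00 | 287000.00
Σ | 11300.00 |  |  | 847500.00 | 1227300.00
X̄ = 847500.00 / 11300.00 = 75.00 mm
Ȳ = 1227300.00 / 11300.00 = 108.61 mm

X̄ = 75.00 mm, Ȳ = 108.61 mm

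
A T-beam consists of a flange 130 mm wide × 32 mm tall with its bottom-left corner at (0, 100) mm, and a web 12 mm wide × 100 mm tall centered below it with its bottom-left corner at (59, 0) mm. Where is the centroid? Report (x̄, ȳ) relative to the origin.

Part | A | x̄ᵢ | ȳᵢ | A·x̄ᵢ | A·ȳᵢ
web | 1200.00 | 65.00 | 50.00 | 78000.00 | 60000.00
flange | 4160.00 | 65.00 | 116.00 | 270400.00 | 482560.00
Σ | 5360.00 |  |  | 348400.00 | 542560.00
x̄ = 348400.00 / 5360.00 = 65.00 mm
ȳ = 542560.00 / 5360.00 = 101.22 mm

x̄ = 65.00 mm, ȳ = 101.22 mm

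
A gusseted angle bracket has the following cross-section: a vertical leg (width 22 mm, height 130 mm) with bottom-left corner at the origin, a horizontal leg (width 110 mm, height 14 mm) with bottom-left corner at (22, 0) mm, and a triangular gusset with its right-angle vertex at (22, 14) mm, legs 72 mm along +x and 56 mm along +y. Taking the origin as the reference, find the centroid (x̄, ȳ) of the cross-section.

x̄ = 37.84 mm, ȳ = 40.92 mm

vertical leg: A = 22 × 130 = 2860.00, centroid at (11.00, 65.00).
horizontal leg: A = 110 × 14 = 1540.00, centroid at (77.00, 7.00).
gusset: A = ½·72·56 = 2016.00, centroid at (46.00, 32.67).
ΣA = 6416.00 mm², ΣAx̄ = 242776.00 mm³, ΣAȳ = 262536.00 mm³.
x̄ = 242776.00/6416.00 = 37.84 mm; ȳ = 262536.00/6416.00 = 40.92 mm.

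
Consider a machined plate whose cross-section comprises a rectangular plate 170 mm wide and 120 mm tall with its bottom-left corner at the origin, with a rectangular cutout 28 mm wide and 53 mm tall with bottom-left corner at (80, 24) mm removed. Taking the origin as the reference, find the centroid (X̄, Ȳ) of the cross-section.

Part | A | x̄ᵢ | ȳᵢ | A·x̄ᵢ | A·ȳᵢ
plate | 20400.00 | 85.00 | 60.00 | 1734000.00 | 1224000.00
hole | -1484.00 | 94.00 | 50.50 | -139496.00 | -74942.00
Σ | 18916.00 |  |  | 1594504.00 | 1149058.00
X̄ = 1594504.00 / 18916.00 = 84.29 mm
Ȳ = 1149058.00 / 18916.00 = 60.75 mm

X̄ = 84.29 mm, Ȳ = 60.75 mm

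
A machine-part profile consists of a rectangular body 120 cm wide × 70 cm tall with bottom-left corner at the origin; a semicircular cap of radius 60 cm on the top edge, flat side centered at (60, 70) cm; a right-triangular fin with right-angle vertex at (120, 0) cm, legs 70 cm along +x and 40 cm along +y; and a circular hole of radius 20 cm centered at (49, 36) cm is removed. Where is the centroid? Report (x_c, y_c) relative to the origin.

x_c = 69.19 cm, y_c = 56.86 cm

Part | A | x̄ᵢ | ȳᵢ | A·x̄ᵢ | A·ȳᵢ
rectangular body | 8400.00 | 60.00 | 35.00 | 504000.00 | 294000.00
semicircular top | 5654.87 | 60.00 | 95.46 | 339292.01 | 539840.67
triangular fin | 1400.00 | 143.33 | 13.33 | 200666.67 | 18666.67
hole | -1256.64 | 49.00 | 36.00 | -61575.22 | -45238.93
Σ | 14198.23 |  |  | 982383.46 | 807268.41
x_c = 982383.46 / 14198.23 = 69.19 cm
y_c = 807268.41 / 14198.23 = 56.86 cm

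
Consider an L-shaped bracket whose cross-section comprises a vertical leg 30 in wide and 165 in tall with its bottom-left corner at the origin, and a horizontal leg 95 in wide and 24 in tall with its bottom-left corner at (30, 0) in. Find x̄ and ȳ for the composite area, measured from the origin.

vertical leg: A = 30 × 165 = 4950.00, centroid at (15.00, 82.50).
horizontal leg: A = 95 × 24 = 2280.00, centroid at (77.50, 12.00).
ΣA = 7230.00 in², ΣAx̄ = 250950.00 in³, ΣAȳ = 435735.00 in³.
x̄ = 250950.00/7230.00 = 34.71 in; ȳ = 435735.00/7230.00 = 60.27 in.

x̄ = 34.71 in, ȳ = 60.27 in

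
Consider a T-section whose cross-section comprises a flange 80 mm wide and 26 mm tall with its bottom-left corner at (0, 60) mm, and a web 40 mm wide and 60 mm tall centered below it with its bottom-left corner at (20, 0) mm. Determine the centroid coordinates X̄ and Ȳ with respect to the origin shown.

web: A = 40 × 60 = 2400.00, centroid at (40.00, 30.00).
flange: A = 80 × 26 = 2080.00, centroid at (40.00, 73.00).
ΣA = 4480.00 mm²
ΣAX̄ = (2400.00)(40.00) + (2080.00)(40.00) = 179200.00 mm³
ΣAȲ = (2400.00)(30.00) + (2080.00)(73.00) = 223840.00 mm³
X̄ = 179200.00 / 4480.00 = 40.00 mm
Ȳ = 223840.00 / 4480.00 = 49.96 mm

X̄ = 40.00 mm, Ȳ = 49.96 mm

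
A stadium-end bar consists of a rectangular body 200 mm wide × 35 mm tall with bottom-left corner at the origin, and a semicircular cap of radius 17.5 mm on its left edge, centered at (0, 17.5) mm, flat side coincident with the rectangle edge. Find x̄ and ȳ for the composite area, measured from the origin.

rectangular body: A = 200 × 35 = 7000.00, centroid at (100.00, 17.50).
semicircular end: A = ½π·17.5² = 481.06, centroid at (-7.43, 17.50).
ΣA = 7481.06 mm²
ΣAx̄ = (7000.00)(100.00) + (481.06)(-7.43) = 696427.08 mm³
ΣAȳ = (7000.00)(17.50) + (481.06)(17.50) = 130918.49 mm³
x̄ = 696427.08 / 7481.06 = 93.09 mm
ȳ = 130918.49 / 7481.06 = 17.50 mm

x̄ = 93.09 mm, ȳ = 17.50 mm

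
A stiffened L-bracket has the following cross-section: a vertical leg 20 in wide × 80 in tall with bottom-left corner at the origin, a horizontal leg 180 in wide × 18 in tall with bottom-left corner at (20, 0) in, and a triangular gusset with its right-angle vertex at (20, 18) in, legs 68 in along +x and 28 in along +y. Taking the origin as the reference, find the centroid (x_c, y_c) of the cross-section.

x_c = 71.31 in, y_c = 20.58 in

vertical leg: A = 20 × 80 = 1600.00, centroid at (10.00, 40.00).
horizontal leg: A = 180 × 18 = 3240.00, centroid at (110.00, 9.00).
gusset: A = ½·68·28 = 952.00, centroid at (42.67, 27.33).
ΣA = 5792.00 in², ΣAx_c = 413018.67 in³, ΣAy_c = 119181.33 in³.
x_c = 413018.67/5792.00 = 71.31 in; y_c = 119181.33/5792.00 = 20.58 in.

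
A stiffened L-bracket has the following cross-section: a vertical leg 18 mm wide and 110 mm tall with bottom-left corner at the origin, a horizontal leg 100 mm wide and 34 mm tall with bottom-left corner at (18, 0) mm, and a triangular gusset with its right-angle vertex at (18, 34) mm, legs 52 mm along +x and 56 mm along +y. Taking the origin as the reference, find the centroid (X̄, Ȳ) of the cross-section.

Part | A | x̄ᵢ | ȳᵢ | A·x̄ᵢ | A·ȳᵢ
vertical leg | 1980.00 | 9.00 | 55.00 | 17820.00 | 108900.00
horizontal leg | 3400.00 | 68.00 | 17.00 | 231200.00 | 57800.00
gusset | 1456.00 | 35.33 | 52.67 | 51445.33 | 76682.67
Σ | 6836.00 |  |  | 300465.33 | 243382.67
X̄ = 300465.33 / 6836.00 = 43.95 mm
Ȳ = 243382.67 / 6836.00 = 35.60 mm

X̄ = 43.95 mm, Ȳ = 35.60 mm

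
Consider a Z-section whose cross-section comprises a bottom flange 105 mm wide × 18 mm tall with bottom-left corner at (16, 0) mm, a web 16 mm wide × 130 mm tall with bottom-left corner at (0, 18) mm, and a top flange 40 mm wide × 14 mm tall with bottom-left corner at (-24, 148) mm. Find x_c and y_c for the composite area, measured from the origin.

x_c = 31.76 mm, y_c = 61.03 mm

Part | A | x̄ᵢ | ȳᵢ | A·x̄ᵢ | A·ȳᵢ
bottom flange | 1890.00 | 68.50 | 9.00 | 129465.00 | 17010.00
web | 2080.00 | 8.00 | 83.00 | 16640.00 | 172640.00
top flange | 560.00 | -4.00 | 155.00 | -2240.00 | 86800.00
Σ | 4530.00 |  |  | 143865.00 | 276450.00
x_c = 143865.00 / 4530.00 = 31.76 mm
y_c = 276450.00 / 4530.00 = 61.03 mm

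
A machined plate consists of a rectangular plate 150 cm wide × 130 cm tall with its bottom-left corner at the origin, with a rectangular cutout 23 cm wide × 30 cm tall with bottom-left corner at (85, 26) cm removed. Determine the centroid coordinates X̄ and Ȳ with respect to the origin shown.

plate: A = 150 × 130 = 19500.00, centroid at (75.00, 65.00).
hole: A = −(23 × 30) = -690.00, centroid at (96.50, 41.00).
ΣA = 18810.00 cm², ΣAX̄ = 1395915.00 cm³, ΣAȲ = 1239210.00 cm³.
X̄ = 1395915.00/18810.00 = 74.21 cm; Ȳ = 1239210.00/18810.00 = 65.88 cm.

X̄ = 74.21 cm, Ȳ = 65.88 cm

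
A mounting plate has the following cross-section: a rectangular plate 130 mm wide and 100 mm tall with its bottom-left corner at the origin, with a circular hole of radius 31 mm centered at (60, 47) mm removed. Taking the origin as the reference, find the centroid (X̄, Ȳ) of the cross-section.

X̄ = 66.51 mm, Ȳ = 50.91 mm

Part | A | x̄ᵢ | ȳᵢ | A·x̄ᵢ | A·ȳᵢ
plate | 13000.00 | 65.00 | 50.00 | 845000.00 | 650000.00
hole | -3019.07 | 60.00 | 47.00 | -181144.23 | -141896.32
Σ | 9980.93 |  |  | 663855.77 | 508103.68
X̄ = 663855.77 / 9980.93 = 66.51 mm
Ȳ = 508103.68 / 9980.93 = 50.91 mm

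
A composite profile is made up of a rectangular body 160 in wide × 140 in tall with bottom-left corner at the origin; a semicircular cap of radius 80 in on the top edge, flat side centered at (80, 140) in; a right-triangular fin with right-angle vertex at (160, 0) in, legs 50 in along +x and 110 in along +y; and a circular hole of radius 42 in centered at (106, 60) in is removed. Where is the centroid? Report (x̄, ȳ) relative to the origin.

x̄ = 84.10 in, ȳ = 104.01 in

rectangular body: A = 160 × 140 = 22400.00, centroid at (80.00, 70.00).
semicircular top: A = ½π·80² = 10053.10, centroid at (80.00, 173.95).
triangular fin: A = ½·50·110 = 2750.00, centroid at (176.67, 36.67).
hole: A = −π·42² = -5541.77, centroid at (106.00, 60.00).
ΣA = 29661.33 in², ΣAx̄ = 2494653.49 in³, ΣAȳ = 3085094.01 in³.
x̄ = 2494653.49/29661.33 = 84.10 in; ȳ = 3085094.01/29661.33 = 104.01 in.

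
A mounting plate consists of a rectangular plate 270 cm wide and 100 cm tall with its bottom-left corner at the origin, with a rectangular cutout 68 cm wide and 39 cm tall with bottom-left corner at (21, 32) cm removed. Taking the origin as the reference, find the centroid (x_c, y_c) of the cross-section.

x_c = 143.71 cm, y_c = 49.84 cm

Part | A | x̄ᵢ | ȳᵢ | A·x̄ᵢ | A·ȳᵢ
plate | 27000.00 | 135.00 | 50.00 | 3645000.00 | 1350000.00
hole | -2652.00 | 55.00 | 51.50 | -145860.00 | -136578.00
Σ | 24348.00 |  |  | 3499140.00 | 1213422.00
x_c = 3499140.00 / 24348.00 = 143.71 cm
y_c = 1213422.00 / 24348.00 = 49.84 cm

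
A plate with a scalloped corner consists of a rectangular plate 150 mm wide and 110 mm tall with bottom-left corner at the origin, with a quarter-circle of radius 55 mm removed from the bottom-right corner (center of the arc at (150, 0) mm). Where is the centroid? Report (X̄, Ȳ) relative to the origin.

Part | A | x̄ᵢ | ȳᵢ | A·x̄ᵢ | A·ȳᵢ
plate | 16500.00 | 75.00 | 55.00 | 1237500.00 | 907500.00
removed quarter-circle | -2375.83 | 126.66 | 23.34 | -300916.08 | -55458.33
Σ | 14124.17 |  |  | 936583.92 | 852041.67
X̄ = 936583.92 / 14124.17 = 66.31 mm
Ȳ = 852041.67 / 14124.17 = 60.33 mm

X̄ = 66.31 mm, Ȳ = 60.33 mm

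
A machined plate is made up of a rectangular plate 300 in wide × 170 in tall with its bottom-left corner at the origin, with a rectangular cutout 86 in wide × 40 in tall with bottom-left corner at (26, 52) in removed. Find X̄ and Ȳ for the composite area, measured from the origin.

X̄ = 155.86 in, Ȳ = 85.94 in

plate: A = 300 × 170 = 51000.00, centroid at (150.00, 85.00).
hole: A = −(86 × 40) = -3440.00, centroid at (69.00, 72.00).
ΣA = 47560.00 in²
ΣAX̄ = (51000.00)(150.00) + (-3440.00)(69.00) = 7412640.00 in³
ΣAȲ = (51000.00)(85.00) + (-3440.00)(72.00) = 4087320.00 in³
X̄ = 7412640.00 / 47560.00 = 155.86 in
Ȳ = 4087320.00 / 47560.00 = 85.94 in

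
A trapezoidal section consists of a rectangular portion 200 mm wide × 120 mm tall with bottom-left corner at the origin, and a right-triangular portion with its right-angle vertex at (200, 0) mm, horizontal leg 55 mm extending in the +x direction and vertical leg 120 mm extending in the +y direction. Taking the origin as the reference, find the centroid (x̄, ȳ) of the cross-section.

x̄ = 114.30 mm, ȳ = 57.58 mm

rectangular portion: A = 200 × 120 = 24000.00, centroid at (100.00, 60.00).
triangular portion: A = ½·55·120 = 3300.00, centroid at (218.33, 40.00).
ΣA = 27300.00 mm²
ΣAx̄ = (24000.00)(100.00) + (3300.00)(218.33) = 3120500.00 mm³
ΣAȳ = (24000.00)(60.00) + (3300.00)(40.00) = 1572000.00 mm³
x̄ = 3120500.00 / 27300.00 = 114.30 mm
ȳ = 1572000.00 / 27300.00 = 57.58 mm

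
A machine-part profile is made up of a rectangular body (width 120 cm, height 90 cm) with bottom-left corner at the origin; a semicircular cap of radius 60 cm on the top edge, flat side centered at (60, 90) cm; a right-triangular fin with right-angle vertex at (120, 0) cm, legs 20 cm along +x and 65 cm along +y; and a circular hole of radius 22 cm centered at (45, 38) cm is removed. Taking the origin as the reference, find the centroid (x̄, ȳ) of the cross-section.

rectangular body: A = 120 × 90 = 10800.00, centroid at (60.00, 45.00).
semicircular top: A = ½π·60² = 5654.87, centroid at (60.00, 115.46).
triangular fin: A = ½·20·65 = 650.00, centroid at (126.67, 21.67).
hole: A = −π·22² = -1520.53, centroid at (45.00, 38.00).
ΣA = 15584.34 cm², ΣAx̄ = 1001201.45 cm³, ΣAȳ = 1095241.17 cm³.
x̄ = 1001201.45/15584.34 = 64.24 cm; ȳ = 1095241.17/15584.34 = 70.28 cm.

x̄ = 64.24 cm, ȳ = 70.28 cm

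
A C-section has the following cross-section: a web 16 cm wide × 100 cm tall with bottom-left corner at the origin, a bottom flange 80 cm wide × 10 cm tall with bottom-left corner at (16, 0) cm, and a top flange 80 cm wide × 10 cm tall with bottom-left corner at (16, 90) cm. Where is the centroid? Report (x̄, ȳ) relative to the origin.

x̄ = 32.00 cm, ȳ = 50.00 cm

web: A = 16 × 100 = 1600.00, centroid at (8.00, 50.00).
bottom flange: A = 80 × 10 = 800.00, centroid at (56.00, 5.00).
top flange: A = 80 × 10 = 800.00, centroid at (56.00, 95.00).
ΣA = 3200.00 cm²
ΣAx̄ = (1600.00)(8.00) + (800.00)(56.00) + (800.00)(56.00) = 102400.00 cm³
ΣAȳ = (1600.00)(50.00) + (800.00)(5.00) + (800.00)(95.00) = 160000.00 cm³
x̄ = 102400.00 / 3200.00 = 32.00 cm
ȳ = 160000.00 / 3200.00 = 50.00 cm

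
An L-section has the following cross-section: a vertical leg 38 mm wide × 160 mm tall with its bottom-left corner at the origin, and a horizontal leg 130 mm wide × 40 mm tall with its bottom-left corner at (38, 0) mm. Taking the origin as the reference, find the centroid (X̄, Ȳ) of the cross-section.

vertical leg: A = 38 × 160 = 6080.00, centroid at (19.00, 80.00).
horizontal leg: A = 130 × 40 = 5200.00, centroid at (103.00, 20.00).
ΣA = 11280.00 mm²
ΣAX̄ = (6080.00)(19.00) + (5200.00)(103.00) = 651120.00 mm³
ΣAȲ = (6080.00)(80.00) + (5200.00)(20.00) = 590400.00 mm³
X̄ = 651120.00 / 11280.00 = 57.72 mm
Ȳ = 590400.00 / 11280.00 = 52.34 mm

X̄ = 57.72 mm, Ȳ = 52.34 mm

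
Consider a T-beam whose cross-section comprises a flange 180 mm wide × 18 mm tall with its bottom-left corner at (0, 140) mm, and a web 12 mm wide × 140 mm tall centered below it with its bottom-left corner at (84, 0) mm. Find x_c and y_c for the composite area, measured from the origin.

web: A = 12 × 140 = 1680.00, centroid at (90.00, 70.00).
flange: A = 180 × 18 = 3240.00, centroid at (90.00, 149.00).
ΣA = 4920.00 mm², ΣAx_c = 442800.00 mm³, ΣAy_c = 600360.00 mm³.
x_c = 442800.00/4920.00 = 90.00 mm; y_c = 600360.00/4920.00 = 122.02 mm.

x_c = 90.00 mm, y_c = 122.02 mm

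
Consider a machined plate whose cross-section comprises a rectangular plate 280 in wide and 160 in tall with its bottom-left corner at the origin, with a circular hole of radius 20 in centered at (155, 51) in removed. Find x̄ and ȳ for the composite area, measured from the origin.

x̄ = 139.57 in, ȳ = 80.84 in

Part | A | x̄ᵢ | ȳᵢ | A·x̄ᵢ | A·ȳᵢ
plate | 44800.00 | 140.00 | 80.00 | 6272000.00 | 3584000.00
hole | -1256.64 | 155.00 | 51.00 | -194778.74 | -64088.49
Σ | 43543.36 |  |  | 6077221.26 | 3519911.51
x̄ = 6077221.26 / 43543.36 = 139.57 in
ȳ = 3519911.51 / 43543.36 = 80.84 in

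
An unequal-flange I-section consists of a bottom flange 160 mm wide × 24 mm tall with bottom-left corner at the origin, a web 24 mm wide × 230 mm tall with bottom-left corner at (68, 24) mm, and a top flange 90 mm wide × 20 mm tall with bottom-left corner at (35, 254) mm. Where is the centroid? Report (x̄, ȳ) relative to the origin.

bottom flange: A = 160 × 24 = 3840.00, centroid at (80.00, 12.00).
web: A = 24 × 230 = 5520.00, centroid at (80.00, 139.00).
top flange: A = 90 × 20 = 1800.00, centroid at (80.00, 264.00).
ΣA = 11160.00 mm², ΣAx̄ = 892800.00 mm³, ΣAȳ = 1288560.00 mm³.
x̄ = 892800.00/11160.00 = 80.00 mm; ȳ = 1288560.00/11160.00 = 115.46 mm.

x̄ = 80.00 mm, ȳ = 115.46 mm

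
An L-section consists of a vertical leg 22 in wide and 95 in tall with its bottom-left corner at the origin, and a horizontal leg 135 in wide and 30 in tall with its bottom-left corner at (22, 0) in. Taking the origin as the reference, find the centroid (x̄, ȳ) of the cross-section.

Part | A | x̄ᵢ | ȳᵢ | A·x̄ᵢ | A·ȳᵢ
vertical leg | 2090.00 | 11.00 | 47.50 | 22990.00 | 99275.00
horizontal leg | 4050.00 | 89.50 | 15.00 | 362475.00 | 60750.00
Σ | 6140.00 |  |  | 385465.00 | 160025.00
x̄ = 385465.00 / 6140.00 = 62.78 in
ȳ = 160025.00 / 6140.00 = 26.06 in

x̄ = 62.78 in, ȳ = 26.06 in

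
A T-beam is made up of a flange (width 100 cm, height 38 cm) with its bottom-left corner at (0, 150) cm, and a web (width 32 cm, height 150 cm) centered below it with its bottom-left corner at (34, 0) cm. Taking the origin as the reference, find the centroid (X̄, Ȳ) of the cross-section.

X̄ = 50.00 cm, Ȳ = 116.53 cm

web: A = 32 × 150 = 4800.00, centroid at (50.00, 75.00).
flange: A = 100 × 38 = 3800.00, centroid at (50.00, 169.00).
ΣA = 8600.00 cm²
ΣAX̄ = (4800.00)(50.00) + (3800.00)(50.00) = 430000.00 cm³
ΣAȲ = (4800.00)(75.00) + (3800.00)(169.00) = 1002200.00 cm³
X̄ = 430000.00 / 8600.00 = 50.00 cm
Ȳ = 1002200.00 / 8600.00 = 116.53 cm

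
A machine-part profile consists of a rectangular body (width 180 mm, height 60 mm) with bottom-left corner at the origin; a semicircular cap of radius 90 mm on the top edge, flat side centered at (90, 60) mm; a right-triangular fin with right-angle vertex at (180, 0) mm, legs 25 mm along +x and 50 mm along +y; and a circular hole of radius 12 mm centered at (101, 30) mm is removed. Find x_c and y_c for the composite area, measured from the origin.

Part | A | x̄ᵢ | ȳᵢ | A·x̄ᵢ | A·ȳᵢ
rectangular body | 10800.00 | 90.00 | 30.00 | 972000.00 | 324000.00
semicircular top | 12723.45 | 90.00 | 98.20 | 1145110.52 | 1249407.01
triangular fin | 625.00 | 188.33 | 16.67 | 117708.33 | 10416.67
hole | -452.39 | 101.00 | 30.00 | -45691.32 | -13571.68
Σ | 23696.06 |  |  | 2189127.53 | 1570252.00
x_c = 2189127.53 / 23696.06 = 92.38 mm
y_c = 1570252.00 / 23696.06 = 66.27 mm

x_c = 92.38 mm, y_c = 66.27 mm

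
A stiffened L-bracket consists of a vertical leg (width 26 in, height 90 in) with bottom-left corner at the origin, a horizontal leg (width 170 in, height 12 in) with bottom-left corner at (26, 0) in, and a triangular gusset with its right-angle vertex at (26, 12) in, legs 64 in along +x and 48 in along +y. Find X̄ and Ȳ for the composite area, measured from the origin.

X̄ = 55.71 in, Ȳ = 27.14 in

Part | A | x̄ᵢ | ȳᵢ | A·x̄ᵢ | A·ȳᵢ
vertical leg | 2340.00 | 13.00 | 45.00 | 30420.00 | 105300.00
horizontal leg | 2040.00 | 111.00 | 6.00 | 226440.00 | 12240.00
gusset | 1536.00 | 47.33 | 28.00 | 72704.00 | 43008.00
Σ | 5916.00 |  |  | 329564.00 | 160548.00
X̄ = 329564.00 / 5916.00 = 55.71 in
Ȳ = 160548.00 / 5916.00 = 27.14 in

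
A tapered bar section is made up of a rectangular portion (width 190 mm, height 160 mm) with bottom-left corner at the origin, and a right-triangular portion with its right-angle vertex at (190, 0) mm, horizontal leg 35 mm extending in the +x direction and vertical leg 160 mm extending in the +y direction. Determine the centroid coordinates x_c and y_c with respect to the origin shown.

rectangular portion: A = 190 × 160 = 30400.00, centroid at (95.00, 80.00).
triangular portion: A = ½·35·160 = 2800.00, centroid at (201.67, 53.33).
ΣA = 33200.00 mm²
ΣAx_c = (30400.00)(95.00) + (2800.00)(201.67) = 3452666.67 mm³
ΣAy_c = (30400.00)(80.00) + (2800.00)(53.33) = 2581333.33 mm³
x_c = 3452666.67 / 33200.00 = 104.00 mm
y_c = 2581333.33 / 33200.00 = 77.75 mm

x_c = 104.00 mm, y_c = 77.75 mm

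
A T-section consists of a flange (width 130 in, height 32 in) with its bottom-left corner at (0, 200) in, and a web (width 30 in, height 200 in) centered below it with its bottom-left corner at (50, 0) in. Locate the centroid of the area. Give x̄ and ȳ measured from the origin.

x̄ = 65.00 in, ȳ = 147.50 in

web: A = 30 × 200 = 6000.00, centroid at (65.00, 100.00).
flange: A = 130 × 32 = 4160.00, centroid at (65.00, 216.00).
ΣA = 10160.00 in², ΣAx̄ = 660400.00 in³, ΣAȳ = 1498560.00 in³.
x̄ = 660400.00/10160.00 = 65.00 in; ȳ = 1498560.00/10160.00 = 147.50 in.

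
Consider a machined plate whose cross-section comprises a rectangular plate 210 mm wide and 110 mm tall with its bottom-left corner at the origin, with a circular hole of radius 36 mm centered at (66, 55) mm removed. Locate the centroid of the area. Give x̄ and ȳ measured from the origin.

Part | A | x̄ᵢ | ȳᵢ | A·x̄ᵢ | A·ȳᵢ
plate | 23100.00 | 105.00 | 55.00 | 2425500.00 | 1270500.00
hole | -4071.50 | 66.00 | 55.00 | -268719.27 | -223932.72
Σ | 19028.50 |  |  | 2156780.73 | 1046567.28
x̄ = 2156780.73 / 19028.50 = 113.34 mm
ȳ = 1046567.28 / 19028.50 = 55.00 mm

x̄ = 113.34 mm, ȳ = 55.00 mm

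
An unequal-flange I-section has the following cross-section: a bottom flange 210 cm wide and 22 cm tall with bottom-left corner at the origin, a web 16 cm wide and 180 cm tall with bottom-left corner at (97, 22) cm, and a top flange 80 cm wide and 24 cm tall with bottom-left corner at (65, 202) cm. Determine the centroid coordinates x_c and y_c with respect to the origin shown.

x_c = 105.00 cm, y_c = 83.25 cm

bottom flange: A = 210 × 22 = 4620.00, centroid at (105.00, 11.00).
web: A = 16 × 180 = 2880.00, centroid at (105.00, 112.00).
top flange: A = 80 × 24 = 1920.00, centroid at (105.00, 214.00).
ΣA = 9420.00 cm²
ΣAx_c = (4620.00)(105.00) + (2880.00)(105.00) + (1920.00)(105.00) = 989100.00 cm³
ΣAy_c = (4620.00)(11.00) + (2880.00)(112.00) + (1920.00)(214.00) = 784260.00 cm³
x_c = 989100.00 / 9420.00 = 105.00 cm
y_c = 784260.00 / 9420.00 = 83.25 cm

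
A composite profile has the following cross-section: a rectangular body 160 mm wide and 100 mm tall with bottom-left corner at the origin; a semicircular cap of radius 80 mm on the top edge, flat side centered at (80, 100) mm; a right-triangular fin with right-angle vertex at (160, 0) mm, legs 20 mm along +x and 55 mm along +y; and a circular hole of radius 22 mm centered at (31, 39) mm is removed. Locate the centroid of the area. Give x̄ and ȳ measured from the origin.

x̄ = 84.87 mm, ȳ = 83.62 mm

Part | A | x̄ᵢ | ȳᵢ | A·x̄ᵢ | A·ȳᵢ
rectangular body | 16000.00 | 80.00 | 50.00 | 1280000.00 | 800000.00
semicircular top | 10053.10 | 80.00 | 133.95 | 804247.72 | 1346642.98
triangular fin | 550.00 | 166.67 | 18.33 | 91666.67 | 10083.33
hole | -1520.53 | 31.00 | 39.00 | -47136.46 | -59300.70
Σ | 25082.57 |  |  | 2128777.93 | 2097425.61
x̄ = 2128777.93 / 25082.57 = 84.87 mm
ȳ = 2097425.61 / 25082.57 = 83.62 mm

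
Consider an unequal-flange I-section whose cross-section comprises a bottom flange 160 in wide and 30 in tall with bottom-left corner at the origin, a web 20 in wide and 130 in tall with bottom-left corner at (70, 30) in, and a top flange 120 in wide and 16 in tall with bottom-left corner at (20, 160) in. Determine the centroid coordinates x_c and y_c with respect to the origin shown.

x_c = 80.00 in, y_c = 68.84 in

bottom flange: A = 160 × 30 = 4800.00, centroid at (80.00, 15.00).
web: A = 20 × 130 = 2600.00, centroid at (80.00, 95.00).
top flange: A = 120 × 16 = 1920.00, centroid at (80.00, 168.00).
ΣA = 9320.00 in²
ΣAx_c = (4800.00)(80.00) + (2600.00)(80.00) + (1920.00)(80.00) = 745600.00 in³
ΣAy_c = (4800.00)(15.00) + (2600.00)(95.00) + (1920.00)(168.00) = 641560.00 in³
x_c = 745600.00 / 9320.00 = 80.00 in
y_c = 641560.00 / 9320.00 = 68.84 in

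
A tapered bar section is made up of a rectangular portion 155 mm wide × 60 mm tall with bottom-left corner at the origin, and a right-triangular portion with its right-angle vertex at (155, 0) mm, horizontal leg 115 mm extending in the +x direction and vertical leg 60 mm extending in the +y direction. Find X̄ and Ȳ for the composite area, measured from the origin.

X̄ = 108.84 mm, Ȳ = 27.29 mm

rectangular portion: A = 155 × 60 = 9300.00, centroid at (77.50, 30.00).
triangular portion: A = ½·115·60 = 3450.00, centroid at (193.33, 20.00).
ΣA = 12750.00 mm²
ΣAX̄ = (9300.00)(77.50) + (3450.00)(193.33) = 1387750.00 mm³
ΣAȲ = (9300.00)(30.00) + (3450.00)(20.00) = 348000.00 mm³
X̄ = 1387750.00 / 12750.00 = 108.84 mm
Ȳ = 348000.00 / 12750.00 = 27.29 mm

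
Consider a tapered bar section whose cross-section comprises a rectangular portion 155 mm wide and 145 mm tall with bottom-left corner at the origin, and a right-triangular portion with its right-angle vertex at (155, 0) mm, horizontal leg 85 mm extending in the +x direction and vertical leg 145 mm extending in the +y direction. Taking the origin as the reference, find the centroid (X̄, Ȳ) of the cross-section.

X̄ = 100.27 mm, Ȳ = 67.30 mm

rectangular portion: A = 155 × 145 = 22475.00, centroid at (77.50, 72.50).
triangular portion: A = ½·85·145 = 6162.50, centroid at (183.33, 48.33).
ΣA = 28637.50 mm², ΣAX̄ = 2871604.17 mm³, ΣAȲ = 1927291.67 mm³.
X̄ = 2871604.17/28637.50 = 100.27 mm; Ȳ = 1927291.67/28637.50 = 67.30 mm.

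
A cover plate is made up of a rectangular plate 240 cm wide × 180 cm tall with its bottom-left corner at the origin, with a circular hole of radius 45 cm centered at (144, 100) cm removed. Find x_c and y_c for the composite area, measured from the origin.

plate: A = 240 × 180 = 43200.00, centroid at (120.00, 90.00).
hole: A = −π·45² = -6361.73, centroid at (144.00, 100.00).
ΣA = 36838.27 cm²
ΣAx_c = (43200.00)(120.00) + (-6361.73)(144.00) = 4267911.58 cm³
ΣAy_c = (43200.00)(90.00) + (-6361.73)(100.00) = 3251827.49 cm³
x_c = 4267911.58 / 36838.27 = 115.86 cm
y_c = 3251827.49 / 36838.27 = 88.27 cm

x_c = 115.86 cm, y_c = 88.27 cm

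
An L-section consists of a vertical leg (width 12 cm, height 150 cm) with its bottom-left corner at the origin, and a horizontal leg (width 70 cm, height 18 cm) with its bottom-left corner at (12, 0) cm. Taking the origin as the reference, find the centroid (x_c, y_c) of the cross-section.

x_c = 22.88 cm, y_c = 47.82 cm

Part | A | x̄ᵢ | ȳᵢ | A·x̄ᵢ | A·ȳᵢ
vertical leg | 1800.00 | 6.00 | 75.00 | 10800.00 | 135000.00
horizontal leg | 1260.00 | 47.00 | 9.00 | 59220.00 | 11340.00
Σ | 3060.00 |  |  | 70020.00 | 146340.00
x_c = 70020.00 / 3060.00 = 22.88 cm
y_c = 146340.00 / 3060.00 = 47.82 cm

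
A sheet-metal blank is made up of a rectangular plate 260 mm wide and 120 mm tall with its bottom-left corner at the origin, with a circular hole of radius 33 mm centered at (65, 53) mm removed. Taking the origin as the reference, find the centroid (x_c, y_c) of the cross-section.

x_c = 138.01 mm, y_c = 60.86 mm

plate: A = 260 × 120 = 31200.00, centroid at (130.00, 60.00).
hole: A = −π·33² = -3421.19, centroid at (65.00, 53.00).
ΣA = 27778.81 mm²
ΣAx_c = (31200.00)(130.00) + (-3421.19)(65.00) = 3833622.36 mm³
ΣAy_c = (31200.00)(60.00) + (-3421.19)(53.00) = 1690676.70 mm³
x_c = 3833622.36 / 27778.81 = 138.01 mm
y_c = 1690676.70 / 27778.81 = 60.86 mm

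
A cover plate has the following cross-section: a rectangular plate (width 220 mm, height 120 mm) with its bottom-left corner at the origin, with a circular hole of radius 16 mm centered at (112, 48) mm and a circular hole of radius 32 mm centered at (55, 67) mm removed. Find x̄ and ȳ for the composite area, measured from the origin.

x̄ = 117.83 mm, ȳ = 59.42 mm

plate: A = 220 × 120 = 26400.00, centroid at (110.00, 60.00).
hole 1: A = −π·16² = -804.25, centroid at (112.00, 48.00).
hole 2: A = −π·32² = -3216.99, centroid at (55.00, 67.00).
ΣA = 22378.76 mm², ΣAx̄ = 2636989.76 mm³, ΣAȳ = 1329857.72 mm³.
x̄ = 2636989.76/22378.76 = 117.83 mm; ȳ = 1329857.72/22378.76 = 59.42 mm.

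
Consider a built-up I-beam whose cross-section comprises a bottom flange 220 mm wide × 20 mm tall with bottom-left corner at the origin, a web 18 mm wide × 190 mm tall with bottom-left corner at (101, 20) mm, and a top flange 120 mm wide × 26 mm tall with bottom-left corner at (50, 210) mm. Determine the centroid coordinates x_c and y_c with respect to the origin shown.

bottom flange: A = 220 × 20 = 4400.00, centroid at (110.00, 10.00).
web: A = 18 × 190 = 3420.00, centroid at (110.00, 115.00).
top flange: A = 120 × 26 = 3120.00, centroid at (110.00, 223.00).
ΣA = 10940.00 mm², ΣAx_c = 1203400.00 mm³, ΣAy_c = 1133060.00 mm³.
x_c = 1203400.00/10940.00 = 110.00 mm; y_c = 1133060.00/10940.00 = 103.57 mm.

x_c = 110.00 mm, y_c = 103.57 mm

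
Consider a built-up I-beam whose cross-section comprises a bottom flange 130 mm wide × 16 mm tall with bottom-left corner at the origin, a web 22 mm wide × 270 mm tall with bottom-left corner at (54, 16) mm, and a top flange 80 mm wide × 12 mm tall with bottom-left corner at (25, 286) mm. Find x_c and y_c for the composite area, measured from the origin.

x_c = 65.00 mm, y_c = 132.95 mm

Part | A | x̄ᵢ | ȳᵢ | A·x̄ᵢ | A·ȳᵢ
bottom flange | 2080.00 | 65.00 | 8.00 | 135200.00 | 16640.00
web | 5940.00 | 65.00 | 151.00 | 386100.00 | 896940.00
top flange | 960.00 | 65.00 | 292.00 | 62400.00 | 280320.00
Σ | 8980.00 |  |  | 583700.00 | 1193900.00
x_c = 583700.00 / 8980.00 = 65.00 mm
y_c = 1193900.00 / 8980.00 = 132.95 mm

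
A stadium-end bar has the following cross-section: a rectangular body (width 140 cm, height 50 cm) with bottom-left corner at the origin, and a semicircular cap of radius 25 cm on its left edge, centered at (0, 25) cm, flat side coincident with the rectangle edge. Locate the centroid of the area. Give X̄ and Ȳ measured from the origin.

rectangular body: A = 140 × 50 = 7000.00, centroid at (70.00, 25.00).
semicircular end: A = ½π·25² = 981.75, centroid at (-10.61, 25.00).
ΣA = 7981.75 cm²
ΣAX̄ = (7000.00)(70.00) + (981.75)(-10.61) = 479583.33 cm³
ΣAȲ = (7000.00)(25.00) + (981.75)(25.00) = 199543.69 cm³
X̄ = 479583.33 / 7981.75 = 60.09 cm
Ȳ = 199543.69 / 7981.75 = 25.00 cm

X̄ = 60.09 cm, Ȳ = 25.00 cm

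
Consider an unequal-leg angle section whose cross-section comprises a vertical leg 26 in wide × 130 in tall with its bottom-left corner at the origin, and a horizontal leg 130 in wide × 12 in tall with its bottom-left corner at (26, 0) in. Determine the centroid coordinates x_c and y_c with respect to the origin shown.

Part | A | x̄ᵢ | ȳᵢ | A·x̄ᵢ | A·ȳᵢ
vertical leg | 3380.00 | 13.00 | 65.00 | 43940.00 | 219700.00
horizontal leg | 1560.00 | 91.00 | 6.00 | 141960.00 | 9360.00
Σ | 4940.00 |  |  | 185900.00 | 229060.00
x_c = 185900.00 / 4940.00 = 37.63 in
y_c = 229060.00 / 4940.00 = 46.37 in

x_c = 37.63 in, y_c = 46.37 in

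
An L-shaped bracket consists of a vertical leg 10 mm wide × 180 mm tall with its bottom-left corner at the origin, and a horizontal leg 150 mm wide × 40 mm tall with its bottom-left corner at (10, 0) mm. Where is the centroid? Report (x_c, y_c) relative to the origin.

x_c = 66.54 mm, y_c = 36.15 mm

vertical leg: A = 10 × 180 = 1800.00, centroid at (5.00, 90.00).
horizontal leg: A = 150 × 40 = 6000.00, centroid at (85.00, 20.00).
ΣA = 7800.00 mm², ΣAx_c = 519000.00 mm³, ΣAy_c = 282000.00 mm³.
x_c = 519000.00/7800.00 = 66.54 mm; y_c = 282000.00/7800.00 = 36.15 mm.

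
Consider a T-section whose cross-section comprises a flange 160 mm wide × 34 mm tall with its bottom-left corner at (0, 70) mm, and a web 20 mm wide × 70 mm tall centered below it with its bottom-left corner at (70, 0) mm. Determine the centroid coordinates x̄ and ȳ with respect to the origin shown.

x̄ = 80.00 mm, ȳ = 76.36 mm

Part | A | x̄ᵢ | ȳᵢ | A·x̄ᵢ | A·ȳᵢ
web | 1400.00 | 80.00 | 35.00 | 112000.00 | 49000.00
flange | 5440.00 | 80.00 | 87.00 | 435200.00 | 473280.00
Σ | 6840.00 |  |  | 547200.00 | 522280.00
x̄ = 547200.00 / 6840.00 = 80.00 mm
ȳ = 522280.00 / 6840.00 = 76.36 mm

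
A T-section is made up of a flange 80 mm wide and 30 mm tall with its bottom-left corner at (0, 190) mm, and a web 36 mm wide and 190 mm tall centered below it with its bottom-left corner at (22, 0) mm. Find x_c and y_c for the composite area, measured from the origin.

x_c = 40.00 mm, y_c = 123.57 mm

Part | A | x̄ᵢ | ȳᵢ | A·x̄ᵢ | A·ȳᵢ
web | 6840.00 | 40.00 | 95.00 | 273600.00 | 649800.00
flange | 2400.00 | 40.00 | 205.00 | 96000.00 | 492000.00
Σ | 9240.00 |  |  | 369600.00 | 1141800.00
x_c = 369600.00 / 9240.00 = 40.00 mm
y_c = 1141800.00 / 9240.00 = 123.57 mm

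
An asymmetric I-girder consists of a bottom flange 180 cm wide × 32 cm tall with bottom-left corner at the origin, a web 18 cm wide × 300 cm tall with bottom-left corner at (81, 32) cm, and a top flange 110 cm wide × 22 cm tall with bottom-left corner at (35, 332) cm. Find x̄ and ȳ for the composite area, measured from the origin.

x̄ = 90.00 cm, ȳ = 140.28 cm

bottom flange: A = 180 × 32 = 5760.00, centroid at (90.00, 16.00).
web: A = 18 × 300 = 5400.00, centroid at (90.00, 182.00).
top flange: A = 110 × 22 = 2420.00, centroid at (90.00, 343.00).
ΣA = 13580.00 cm²
ΣAx̄ = (5760.00)(90.00) + (5400.00)(90.00) + (2420.00)(90.00) = 1222200.00 cm³
ΣAȳ = (5760.00)(16.00) + (5400.00)(182.00) + (2420.00)(343.00) = 1905020.00 cm³
x̄ = 1222200.00 / 13580.00 = 90.00 cm
ȳ = 1905020.00 / 13580.00 = 140.28 cm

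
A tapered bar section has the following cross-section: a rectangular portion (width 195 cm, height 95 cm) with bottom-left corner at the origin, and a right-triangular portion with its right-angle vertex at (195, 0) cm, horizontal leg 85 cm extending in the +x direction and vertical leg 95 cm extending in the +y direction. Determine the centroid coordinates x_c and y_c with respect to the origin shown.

x_c = 120.02 cm, y_c = 44.67 cm

Part | A | x̄ᵢ | ȳᵢ | A·x̄ᵢ | A·ȳᵢ
rectangular portion | 18525.00 | 97.50 | 47.50 | 1806187.50 | 879937.50
triangular portion | 4037.50 | 223.33 | 31.67 | 901708.33 | 127854.17
Σ | 22562.50 |  |  | 2707895.83 | 1007791.67
x_c = 2707895.83 / 22562.50 = 120.02 cm
y_c = 1007791.67 / 22562.50 = 44.67 cm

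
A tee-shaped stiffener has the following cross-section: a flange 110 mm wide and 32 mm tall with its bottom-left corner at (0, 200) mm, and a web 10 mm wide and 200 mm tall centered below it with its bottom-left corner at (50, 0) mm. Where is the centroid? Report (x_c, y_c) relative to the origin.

x_c = 55.00 mm, y_c = 173.97 mm

web: A = 10 × 200 = 2000.00, centroid at (55.00, 100.00).
flange: A = 110 × 32 = 3520.00, centroid at (55.00, 216.00).
ΣA = 5520.00 mm²
ΣAx_c = (2000.00)(55.00) + (3520.00)(55.00) = 303600.00 mm³
ΣAy_c = (2000.00)(100.00) + (3520.00)(216.00) = 960320.00 mm³
x_c = 303600.00 / 5520.00 = 55.00 mm
y_c = 960320.00 / 5520.00 = 173.97 mm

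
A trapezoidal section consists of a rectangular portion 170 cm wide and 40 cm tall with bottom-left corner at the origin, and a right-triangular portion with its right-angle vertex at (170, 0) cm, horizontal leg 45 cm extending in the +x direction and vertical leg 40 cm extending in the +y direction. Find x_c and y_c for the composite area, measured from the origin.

x_c = 96.69 cm, y_c = 19.22 cm

rectangular portion: A = 170 × 40 = 6800.00, centroid at (85.00, 20.00).
triangular portion: A = ½·45·40 = 900.00, centroid at (185.00, 13.33).
ΣA = 7700.00 cm²
ΣAx_c = (6800.00)(85.00) + (900.00)(185.00) = 744500.00 cm³
ΣAy_c = (6800.00)(20.00) + (900.00)(13.33) = 148000.00 cm³
x_c = 744500.00 / 7700.00 = 96.69 cm
y_c = 148000.00 / 7700.00 = 19.22 cm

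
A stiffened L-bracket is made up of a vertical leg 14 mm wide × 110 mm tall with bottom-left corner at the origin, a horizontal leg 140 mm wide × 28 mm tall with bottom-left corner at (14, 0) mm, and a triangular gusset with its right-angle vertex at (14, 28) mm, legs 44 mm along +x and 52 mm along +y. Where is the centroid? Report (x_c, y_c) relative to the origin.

x_c = 56.46 mm, y_c = 28.99 mm

vertical leg: A = 14 × 110 = 1540.00, centroid at (7.00, 55.00).
horizontal leg: A = 140 × 28 = 3920.00, centroid at (84.00, 14.00).
gusset: A = ½·44·52 = 1144.00, centroid at (28.67, 45.33).
ΣA = 6604.00 mm², ΣAx_c = 372854.67 mm³, ΣAy_c = 191441.33 mm³.
x_c = 372854.67/6604.00 = 56.46 mm; y_c = 191441.33/6604.00 = 28.99 mm.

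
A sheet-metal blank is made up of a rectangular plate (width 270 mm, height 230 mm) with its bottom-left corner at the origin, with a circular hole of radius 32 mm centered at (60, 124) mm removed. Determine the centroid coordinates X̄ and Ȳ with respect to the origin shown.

X̄ = 139.10 mm, Ȳ = 114.51 mm

plate: A = 270 × 230 = 62100.00, centroid at (135.00, 115.00).
hole: A = −π·32² = -3216.99, centroid at (60.00, 124.00).
ΣA = 58883.01 mm², ΣAX̄ = 8190480.55 mm³, ΣAȲ = 6742593.13 mm³.
X̄ = 8190480.55/58883.01 = 139.10 mm; Ȳ = 6742593.13/58883.01 = 114.51 mm.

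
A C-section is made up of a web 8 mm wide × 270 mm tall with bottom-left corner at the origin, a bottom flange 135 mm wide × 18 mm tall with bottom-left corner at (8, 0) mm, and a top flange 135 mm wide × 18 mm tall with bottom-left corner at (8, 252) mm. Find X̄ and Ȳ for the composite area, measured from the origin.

X̄ = 53.50 mm, Ȳ = 135.00 mm

Part | A | x̄ᵢ | ȳᵢ | A·x̄ᵢ | A·ȳᵢ
web | 2160.00 | 4.00 | 135.00 | 8640.00 | 291600.00
bottom flange | 2430.00 | 75.50 | 9.00 | 183465.00 | 21870.00
top flange | 2430.00 | 75.50 | 261.00 | 183465.00 | 634230.00
Σ | 7020.00 |  |  | 375570.00 | 947700.00
X̄ = 375570.00 / 7020.00 = 53.50 mm
Ȳ = 947700.00 / 7020.00 = 135.00 mm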